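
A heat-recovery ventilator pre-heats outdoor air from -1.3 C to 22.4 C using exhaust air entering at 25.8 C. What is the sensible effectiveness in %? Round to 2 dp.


eff = (22.4-(-1.3))/(25.8-(-1.3))*100 = 87.45 %

87.45 %


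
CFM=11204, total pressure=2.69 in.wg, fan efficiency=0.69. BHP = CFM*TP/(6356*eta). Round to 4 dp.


BHP = 11204 * 2.69 / (6356 * 0.69) = 6.8721 hp

6.8721 hp


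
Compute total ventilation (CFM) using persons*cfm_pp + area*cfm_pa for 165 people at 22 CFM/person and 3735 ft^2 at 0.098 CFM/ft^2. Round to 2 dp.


Total = 165*22 + 3735*0.098 = 3996.03 CFM

3996.03 CFM


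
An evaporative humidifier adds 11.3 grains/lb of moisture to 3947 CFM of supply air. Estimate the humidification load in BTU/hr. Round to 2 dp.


Q = 0.68 * 3947 * 11.3 = 30328.75 BTU/hr

30328.75 BTU/hr


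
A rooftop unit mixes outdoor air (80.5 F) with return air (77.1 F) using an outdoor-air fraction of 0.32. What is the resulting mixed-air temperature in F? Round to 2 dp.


T_mix = 0.32*80.5 + 0.68*77.1 = 78.19 F

78.19 F


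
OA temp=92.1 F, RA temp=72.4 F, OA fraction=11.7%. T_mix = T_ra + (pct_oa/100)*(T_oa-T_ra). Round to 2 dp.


T_mix = 72.4 + (11.7/100)*(92.1-72.4) = 74.70 F

74.70 F


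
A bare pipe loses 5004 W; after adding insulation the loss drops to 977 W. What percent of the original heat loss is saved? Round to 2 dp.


Savings = ((5004-977)/5004)*100 = 80.48 %

80.48 %


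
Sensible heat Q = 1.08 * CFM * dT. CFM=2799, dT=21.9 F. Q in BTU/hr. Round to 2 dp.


Q = 1.08 * 2799 * 21.9 = 66201.95 BTU/hr

66201.95 BTU/hr


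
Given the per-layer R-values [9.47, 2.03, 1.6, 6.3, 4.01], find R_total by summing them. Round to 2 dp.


R_total = 9.47 + 2.03 + 1.6 + 6.3 + 4.01 = 23.41

23.41


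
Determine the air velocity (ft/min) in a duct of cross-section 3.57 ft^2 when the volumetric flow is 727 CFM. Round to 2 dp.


V = 727 / 3.57 = 203.64 ft/min

203.64 ft/min


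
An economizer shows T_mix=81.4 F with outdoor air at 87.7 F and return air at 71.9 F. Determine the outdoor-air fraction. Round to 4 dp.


frac = (81.4 - 71.9) / (87.7 - 71.9) = 0.6013

0.6013


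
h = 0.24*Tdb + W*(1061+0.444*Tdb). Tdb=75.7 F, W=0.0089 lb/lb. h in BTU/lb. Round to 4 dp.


h = 0.24*75.7 + 0.0089*(1061+0.444*75.7) = 27.9100 BTU/lb

27.9100 BTU/lb


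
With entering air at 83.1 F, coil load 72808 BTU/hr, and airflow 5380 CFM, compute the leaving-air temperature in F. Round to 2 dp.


dT = 72808/(1.08*5380) = 12.5306
T_leave = 83.1 - 12.5306 = 70.57 F

70.57 F


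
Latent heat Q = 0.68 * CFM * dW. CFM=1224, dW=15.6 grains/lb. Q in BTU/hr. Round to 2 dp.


Q = 0.68 * 1224 * 15.6 = 12984.19 BTU/hr

12984.19 BTU/hr


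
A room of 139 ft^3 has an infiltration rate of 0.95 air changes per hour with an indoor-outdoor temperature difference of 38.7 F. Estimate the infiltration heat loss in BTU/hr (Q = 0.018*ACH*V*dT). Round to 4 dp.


Q = 0.018 * 0.95 * 139 * 38.7 = 91.9860 BTU/hr

91.9860 BTU/hr


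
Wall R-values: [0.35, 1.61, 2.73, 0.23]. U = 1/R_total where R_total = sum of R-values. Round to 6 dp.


R_total = 0.35 + 1.61 + 2.73 + 0.23 = 4.92
U = 1/4.92 = 0.203252

0.203252


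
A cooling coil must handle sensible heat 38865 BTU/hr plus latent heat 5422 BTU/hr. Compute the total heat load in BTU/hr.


Qt = 38865 + 5422 = 44287 BTU/hr

44287 BTU/hr


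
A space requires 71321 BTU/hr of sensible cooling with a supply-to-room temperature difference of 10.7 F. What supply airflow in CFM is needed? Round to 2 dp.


CFM = 71321 / (1.08 * 10.7) = 6171.77

6171.77 CFM


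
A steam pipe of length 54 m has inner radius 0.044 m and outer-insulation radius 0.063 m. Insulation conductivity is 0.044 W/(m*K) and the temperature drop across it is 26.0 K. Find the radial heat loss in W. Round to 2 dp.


Q = 2*pi*0.044*54*26.0/ln(0.063/0.044) = 1081.36 W

1081.36 W


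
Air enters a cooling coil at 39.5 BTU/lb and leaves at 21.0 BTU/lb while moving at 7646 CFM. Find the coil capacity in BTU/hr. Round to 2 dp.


Q = 4.5 * 7646 * (39.5 - 21.0) = 636529.50 BTU/hr

636529.50 BTU/hr


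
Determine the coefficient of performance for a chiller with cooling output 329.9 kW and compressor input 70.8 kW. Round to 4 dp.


COP = 329.9 / 70.8 = 4.6596

4.6596


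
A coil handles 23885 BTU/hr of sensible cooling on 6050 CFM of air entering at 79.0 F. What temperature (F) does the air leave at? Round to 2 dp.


dT = 23885/(1.08*6050) = 3.6555
T_leave = 79.0 - 3.6555 = 75.34 F

75.34 F


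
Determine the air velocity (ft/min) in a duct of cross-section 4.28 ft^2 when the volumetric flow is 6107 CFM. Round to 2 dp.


V = 6107 / 4.28 = 1426.87 ft/min

1426.87 ft/min


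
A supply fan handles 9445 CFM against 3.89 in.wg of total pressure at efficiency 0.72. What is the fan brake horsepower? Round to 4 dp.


BHP = 9445 * 3.89 / (6356 * 0.72) = 8.0285 hp

8.0285 hp


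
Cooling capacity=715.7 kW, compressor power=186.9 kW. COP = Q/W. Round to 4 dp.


COP = 715.7 / 186.9 = 3.8293

3.8293


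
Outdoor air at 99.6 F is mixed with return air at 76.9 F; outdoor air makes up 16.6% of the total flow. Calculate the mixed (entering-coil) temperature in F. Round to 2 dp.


T_mix = 76.9 + (16.6/100)*(99.6-76.9) = 80.67 F

80.67 F


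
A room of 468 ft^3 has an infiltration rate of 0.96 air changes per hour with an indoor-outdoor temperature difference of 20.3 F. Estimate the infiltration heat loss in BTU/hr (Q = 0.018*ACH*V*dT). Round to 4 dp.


Q = 0.018 * 0.96 * 468 * 20.3 = 164.1669 BTU/hr

164.1669 BTU/hr


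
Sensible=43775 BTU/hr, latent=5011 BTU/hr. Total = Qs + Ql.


Qt = 43775 + 5011 = 48786 BTU/hr

48786 BTU/hr


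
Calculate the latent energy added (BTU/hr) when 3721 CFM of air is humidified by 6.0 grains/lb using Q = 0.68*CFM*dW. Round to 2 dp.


Q = 0.68 * 3721 * 6.0 = 15181.68 BTU/hr

15181.68 BTU/hr


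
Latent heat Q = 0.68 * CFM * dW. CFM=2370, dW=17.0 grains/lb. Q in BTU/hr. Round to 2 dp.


Q = 0.68 * 2370 * 17.0 = 27397.20 BTU/hr

27397.20 BTU/hr


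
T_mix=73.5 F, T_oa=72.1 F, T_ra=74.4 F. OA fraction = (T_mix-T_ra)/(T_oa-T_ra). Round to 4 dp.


frac = (73.5 - 74.4) / (72.1 - 74.4) = 0.3913

0.3913


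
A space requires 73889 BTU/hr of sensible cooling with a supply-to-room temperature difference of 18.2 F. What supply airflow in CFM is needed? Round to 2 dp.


CFM = 73889 / (1.08 * 18.2) = 3759.11

3759.11 CFM


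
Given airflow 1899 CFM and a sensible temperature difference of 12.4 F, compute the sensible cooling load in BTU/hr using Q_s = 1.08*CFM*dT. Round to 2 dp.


Q = 1.08 * 1899 * 12.4 = 25431.41 BTU/hr

25431.41 BTU/hr


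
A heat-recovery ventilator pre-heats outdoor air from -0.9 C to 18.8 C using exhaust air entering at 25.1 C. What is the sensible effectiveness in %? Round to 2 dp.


eff = (18.8-(-0.9))/(25.1-(-0.9))*100 = 75.77 %

75.77 %


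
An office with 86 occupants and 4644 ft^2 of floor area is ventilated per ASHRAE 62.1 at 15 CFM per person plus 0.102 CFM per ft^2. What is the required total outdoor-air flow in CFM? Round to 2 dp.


Total = 86*15 + 4644*0.102 = 1763.69 CFM

1763.69 CFM


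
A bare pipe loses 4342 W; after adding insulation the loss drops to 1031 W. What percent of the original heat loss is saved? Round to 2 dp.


Savings = ((4342-1031)/4342)*100 = 76.26 %

76.26 %


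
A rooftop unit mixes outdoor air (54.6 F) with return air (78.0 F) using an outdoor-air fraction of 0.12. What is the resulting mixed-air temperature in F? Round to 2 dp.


T_mix = 0.12*54.6 + 0.88*78.0 = 75.19 F

75.19 F


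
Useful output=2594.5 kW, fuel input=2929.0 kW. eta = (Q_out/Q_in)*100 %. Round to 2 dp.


eta = (2594.5/2929.0)*100 = 88.58 %

88.58 %


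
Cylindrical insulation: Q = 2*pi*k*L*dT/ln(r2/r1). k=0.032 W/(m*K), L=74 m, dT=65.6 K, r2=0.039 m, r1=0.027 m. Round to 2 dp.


Q = 2*pi*0.032*74*65.6/ln(0.039/0.027) = 2654.25 W

2654.25 W


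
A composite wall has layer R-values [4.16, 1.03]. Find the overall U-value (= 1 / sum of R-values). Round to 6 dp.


R_total = 4.16 + 1.03 = 5.19
U = 1/5.19 = 0.192678

0.192678


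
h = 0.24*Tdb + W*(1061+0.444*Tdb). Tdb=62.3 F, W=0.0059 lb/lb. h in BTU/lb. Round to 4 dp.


h = 0.24*62.3 + 0.0059*(1061+0.444*62.3) = 21.3751 BTU/lb

21.3751 BTU/lb


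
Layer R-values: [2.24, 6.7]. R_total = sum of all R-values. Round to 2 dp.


R_total = 2.24 + 6.7 = 8.94

8.94


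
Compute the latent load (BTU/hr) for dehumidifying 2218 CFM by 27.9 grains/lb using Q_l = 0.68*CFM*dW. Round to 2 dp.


Q = 0.68 * 2218 * 27.9 = 42079.90 BTU/hr

42079.90 BTU/hr


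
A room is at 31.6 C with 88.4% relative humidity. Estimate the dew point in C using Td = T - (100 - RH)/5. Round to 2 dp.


Td = 31.6 - (100-88.4)/5 = 29.28 C

29.28 C


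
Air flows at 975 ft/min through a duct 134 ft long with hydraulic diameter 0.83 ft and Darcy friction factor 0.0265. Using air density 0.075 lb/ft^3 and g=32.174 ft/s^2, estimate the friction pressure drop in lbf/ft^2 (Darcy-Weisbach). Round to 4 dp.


v_fps = 975/60 = 16.25 ft/s
dp = 0.0265*(134/0.83)*0.075*16.25^2/(2*32.174) = 1.3168 lbf/ft^2

1.3168 lbf/ft^2


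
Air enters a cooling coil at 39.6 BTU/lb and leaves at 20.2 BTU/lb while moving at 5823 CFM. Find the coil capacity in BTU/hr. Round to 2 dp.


Q = 4.5 * 5823 * (39.6 - 20.2) = 508347.90 BTU/hr

508347.90 BTU/hr


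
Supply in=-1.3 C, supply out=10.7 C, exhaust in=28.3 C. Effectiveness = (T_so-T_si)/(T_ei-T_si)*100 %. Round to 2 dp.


eff = (10.7-(-1.3))/(28.3-(-1.3))*100 = 40.54 %

40.54 %


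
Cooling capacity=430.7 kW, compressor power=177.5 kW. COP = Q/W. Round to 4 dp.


COP = 430.7 / 177.5 = 2.4265

2.4265


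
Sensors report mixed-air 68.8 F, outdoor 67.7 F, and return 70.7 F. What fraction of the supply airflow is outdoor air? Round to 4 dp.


frac = (68.8 - 70.7) / (67.7 - 70.7) = 0.6333

0.6333


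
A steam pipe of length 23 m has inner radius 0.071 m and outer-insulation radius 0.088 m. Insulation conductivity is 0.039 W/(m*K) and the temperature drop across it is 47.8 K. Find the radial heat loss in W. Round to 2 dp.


Q = 2*pi*0.039*23*47.8/ln(0.088/0.071) = 1255.03 W

1255.03 W


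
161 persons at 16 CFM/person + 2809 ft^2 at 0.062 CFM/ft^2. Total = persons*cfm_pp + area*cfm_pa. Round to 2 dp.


Total = 161*16 + 2809*0.062 = 2750.16 CFM

2750.16 CFM


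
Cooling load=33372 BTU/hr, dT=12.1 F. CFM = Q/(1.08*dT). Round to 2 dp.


CFM = 33372 / (1.08 * 12.1) = 2553.72

2553.72 CFM


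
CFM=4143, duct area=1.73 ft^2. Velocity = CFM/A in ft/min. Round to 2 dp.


V = 4143 / 1.73 = 2394.80 ft/min

2394.80 ft/min


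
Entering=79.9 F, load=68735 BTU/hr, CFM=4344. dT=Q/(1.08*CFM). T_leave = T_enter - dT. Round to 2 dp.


dT = 68735/(1.08*4344) = 14.6509
T_leave = 79.9 - 14.6509 = 65.25 F

65.25 F


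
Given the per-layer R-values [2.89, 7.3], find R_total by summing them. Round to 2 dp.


R_total = 2.89 + 7.3 = 10.19

10.19


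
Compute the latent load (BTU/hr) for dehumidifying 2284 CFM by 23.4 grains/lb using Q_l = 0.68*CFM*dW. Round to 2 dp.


Q = 0.68 * 2284 * 23.4 = 36343.01 BTU/hr

36343.01 BTU/hr


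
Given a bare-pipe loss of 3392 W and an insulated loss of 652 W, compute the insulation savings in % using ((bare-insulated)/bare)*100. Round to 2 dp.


Savings = ((3392-652)/3392)*100 = 80.78 %

80.78 %


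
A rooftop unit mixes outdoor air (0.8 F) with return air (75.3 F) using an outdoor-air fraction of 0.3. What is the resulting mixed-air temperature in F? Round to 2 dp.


T_mix = 0.3*0.8 + 0.7*75.3 = 52.95 F

52.95 F


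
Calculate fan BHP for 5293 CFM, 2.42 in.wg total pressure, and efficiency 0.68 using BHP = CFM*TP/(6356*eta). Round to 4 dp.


BHP = 5293 * 2.42 / (6356 * 0.68) = 2.9636 hp

2.9636 hp


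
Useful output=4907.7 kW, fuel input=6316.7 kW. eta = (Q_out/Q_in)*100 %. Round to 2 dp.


eta = (4907.7/6316.7)*100 = 77.69 %

77.69 %


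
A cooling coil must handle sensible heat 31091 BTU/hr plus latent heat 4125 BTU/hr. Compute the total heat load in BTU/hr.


Qt = 31091 + 4125 = 35216 BTU/hr

35216 BTU/hr


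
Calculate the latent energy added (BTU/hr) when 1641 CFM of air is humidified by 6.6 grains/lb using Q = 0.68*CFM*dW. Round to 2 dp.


Q = 0.68 * 1641 * 6.6 = 7364.81 BTU/hr

7364.81 BTU/hr


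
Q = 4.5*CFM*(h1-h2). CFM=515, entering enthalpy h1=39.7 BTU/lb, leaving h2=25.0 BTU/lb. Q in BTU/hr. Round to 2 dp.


Q = 4.5 * 515 * (39.7 - 25.0) = 34067.25 BTU/hr

34067.25 BTU/hr


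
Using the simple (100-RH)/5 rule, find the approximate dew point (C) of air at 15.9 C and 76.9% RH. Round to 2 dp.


Td = 15.9 - (100-76.9)/5 = 11.28 C

11.28 C


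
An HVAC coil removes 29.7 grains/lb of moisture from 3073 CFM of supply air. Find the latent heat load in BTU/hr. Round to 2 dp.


Q = 0.68 * 3073 * 29.7 = 62062.31 BTU/hr

62062.31 BTU/hr


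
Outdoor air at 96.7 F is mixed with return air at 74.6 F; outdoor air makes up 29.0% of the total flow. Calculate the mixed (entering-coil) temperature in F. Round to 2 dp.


T_mix = 74.6 + (29.0/100)*(96.7-74.6) = 81.01 F

81.01 F


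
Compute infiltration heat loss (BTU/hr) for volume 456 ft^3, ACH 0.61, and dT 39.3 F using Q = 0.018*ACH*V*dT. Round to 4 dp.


Q = 0.018 * 0.61 * 456 * 39.3 = 196.7704 BTU/hr

196.7704 BTU/hr


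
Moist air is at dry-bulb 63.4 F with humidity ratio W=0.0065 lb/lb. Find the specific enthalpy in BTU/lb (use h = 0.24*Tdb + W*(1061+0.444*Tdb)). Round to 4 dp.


h = 0.24*63.4 + 0.0065*(1061+0.444*63.4) = 22.2955 BTU/lb

22.2955 BTU/lb


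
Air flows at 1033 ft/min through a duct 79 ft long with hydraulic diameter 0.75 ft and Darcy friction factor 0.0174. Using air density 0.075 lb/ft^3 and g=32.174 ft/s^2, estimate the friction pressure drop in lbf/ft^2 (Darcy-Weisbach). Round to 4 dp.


v_fps = 1033/60 = 17.2167 ft/s
dp = 0.0174*(79/0.75)*0.075*17.2167^2/(2*32.174) = 0.6332 lbf/ft^2

0.6332 lbf/ft^2


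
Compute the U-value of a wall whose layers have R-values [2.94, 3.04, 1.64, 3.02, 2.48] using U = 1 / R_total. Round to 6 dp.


R_total = 2.94 + 3.04 + 1.64 + 3.02 + 2.48 = 13.12
U = 1/13.12 = 0.076220

0.076220


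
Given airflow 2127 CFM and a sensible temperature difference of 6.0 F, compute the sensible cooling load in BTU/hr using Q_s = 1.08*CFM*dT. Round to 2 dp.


Q = 1.08 * 2127 * 6.0 = 13782.96 BTU/hr

13782.96 BTU/hr


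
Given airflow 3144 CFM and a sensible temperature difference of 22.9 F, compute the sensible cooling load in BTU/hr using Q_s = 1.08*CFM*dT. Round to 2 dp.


Q = 1.08 * 3144 * 22.9 = 77757.41 BTU/hr

77757.41 BTU/hr


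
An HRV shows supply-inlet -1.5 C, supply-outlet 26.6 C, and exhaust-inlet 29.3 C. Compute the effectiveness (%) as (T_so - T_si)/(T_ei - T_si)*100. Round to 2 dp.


eff = (26.6-(-1.5))/(29.3-(-1.5))*100 = 91.23 %

91.23 %


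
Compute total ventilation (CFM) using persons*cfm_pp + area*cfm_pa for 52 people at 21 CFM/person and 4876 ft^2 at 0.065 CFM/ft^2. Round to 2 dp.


Total = 52*21 + 4876*0.065 = 1408.94 CFM

1408.94 CFM


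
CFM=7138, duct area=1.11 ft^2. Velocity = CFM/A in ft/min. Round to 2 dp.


V = 7138 / 1.11 = 6430.63 ft/min

6430.63 ft/min


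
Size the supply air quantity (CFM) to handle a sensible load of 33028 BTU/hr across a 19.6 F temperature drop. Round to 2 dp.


CFM = 33028 / (1.08 * 19.6) = 1560.28

1560.28 CFM


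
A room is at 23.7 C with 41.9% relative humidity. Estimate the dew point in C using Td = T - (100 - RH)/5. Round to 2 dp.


Td = 23.7 - (100-41.9)/5 = 12.08 C

12.08 C


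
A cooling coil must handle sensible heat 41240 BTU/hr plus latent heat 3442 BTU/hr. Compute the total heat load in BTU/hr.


Qt = 41240 + 3442 = 44682 BTU/hr

44682 BTU/hr


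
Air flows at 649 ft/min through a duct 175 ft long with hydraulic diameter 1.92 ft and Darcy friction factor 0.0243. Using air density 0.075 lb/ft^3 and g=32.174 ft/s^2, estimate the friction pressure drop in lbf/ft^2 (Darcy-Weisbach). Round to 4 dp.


v_fps = 649/60 = 10.8167 ft/s
dp = 0.0243*(175/1.92)*0.075*10.8167^2/(2*32.174) = 0.3020 lbf/ft^2

0.3020 lbf/ft^2


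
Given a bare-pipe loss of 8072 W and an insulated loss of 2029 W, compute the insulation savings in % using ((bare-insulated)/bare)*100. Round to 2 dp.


Savings = ((8072-2029)/8072)*100 = 74.86 %

74.86 %


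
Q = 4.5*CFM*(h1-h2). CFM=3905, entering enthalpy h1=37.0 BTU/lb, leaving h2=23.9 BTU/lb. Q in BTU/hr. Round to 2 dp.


Q = 4.5 * 3905 * (37.0 - 23.9) = 230199.75 BTU/hr

230199.75 BTU/hr


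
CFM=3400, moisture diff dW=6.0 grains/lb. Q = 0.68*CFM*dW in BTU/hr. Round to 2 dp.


Q = 0.68 * 3400 * 6.0 = 13872.00 BTU/hr

13872.00 BTU/hr


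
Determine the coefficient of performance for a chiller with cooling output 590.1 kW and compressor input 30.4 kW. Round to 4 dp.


COP = 590.1 / 30.4 = 19.4112

19.4112


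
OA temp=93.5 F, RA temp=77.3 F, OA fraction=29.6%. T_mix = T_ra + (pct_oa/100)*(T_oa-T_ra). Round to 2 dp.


T_mix = 77.3 + (29.6/100)*(93.5-77.3) = 82.10 F

82.10 F


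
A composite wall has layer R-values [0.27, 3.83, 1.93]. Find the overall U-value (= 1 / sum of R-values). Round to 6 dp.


R_total = 0.27 + 3.83 + 1.93 = 6.03
U = 1/6.03 = 0.165837

0.165837


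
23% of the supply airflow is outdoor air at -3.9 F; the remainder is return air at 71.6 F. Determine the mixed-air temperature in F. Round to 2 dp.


T_mix = 0.23*(-3.9) + 0.77*71.6 = 54.24 F

54.24 F


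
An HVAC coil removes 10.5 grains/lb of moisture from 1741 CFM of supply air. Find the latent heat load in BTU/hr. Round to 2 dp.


Q = 0.68 * 1741 * 10.5 = 12430.74 BTU/hr

12430.74 BTU/hr


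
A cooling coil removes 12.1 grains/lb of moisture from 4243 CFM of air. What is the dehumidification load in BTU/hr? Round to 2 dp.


Q = 0.68 * 4243 * 12.1 = 34911.40 BTU/hr

34911.40 BTU/hr


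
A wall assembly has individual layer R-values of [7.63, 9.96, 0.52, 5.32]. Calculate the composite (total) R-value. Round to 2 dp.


R_total = 7.63 + 9.96 + 0.52 + 5.32 = 23.43

23.43


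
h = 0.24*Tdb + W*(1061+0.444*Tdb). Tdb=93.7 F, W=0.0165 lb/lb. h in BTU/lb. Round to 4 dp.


h = 0.24*93.7 + 0.0165*(1061+0.444*93.7) = 40.6809 BTU/lb

40.6809 BTU/lb


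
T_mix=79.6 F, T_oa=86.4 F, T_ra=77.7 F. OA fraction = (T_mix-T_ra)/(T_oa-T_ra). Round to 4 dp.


frac = (79.6 - 77.7) / (86.4 - 77.7) = 0.2184

0.2184


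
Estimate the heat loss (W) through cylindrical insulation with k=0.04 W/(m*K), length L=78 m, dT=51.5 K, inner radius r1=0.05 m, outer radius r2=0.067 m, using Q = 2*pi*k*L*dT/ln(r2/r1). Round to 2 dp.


Q = 2*pi*0.04*78*51.5/ln(0.067/0.05) = 3449.56 W

3449.56 W


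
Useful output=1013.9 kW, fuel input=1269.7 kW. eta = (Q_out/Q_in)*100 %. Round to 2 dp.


eta = (1013.9/1269.7)*100 = 79.85 %

79.85 %


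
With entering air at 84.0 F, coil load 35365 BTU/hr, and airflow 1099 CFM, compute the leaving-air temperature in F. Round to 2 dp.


dT = 35365/(1.08*1099) = 29.7956
T_leave = 84.0 - 29.7956 = 54.20 F

54.20 F


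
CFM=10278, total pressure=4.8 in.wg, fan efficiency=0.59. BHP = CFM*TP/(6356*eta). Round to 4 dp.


BHP = 10278 * 4.8 / (6356 * 0.59) = 13.1557 hp

13.1557 hp


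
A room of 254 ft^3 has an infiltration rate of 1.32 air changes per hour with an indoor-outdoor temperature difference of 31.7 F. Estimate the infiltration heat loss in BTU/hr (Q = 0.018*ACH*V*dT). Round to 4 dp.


Q = 0.018 * 1.32 * 254 * 31.7 = 191.3108 BTU/hr

191.3108 BTU/hr


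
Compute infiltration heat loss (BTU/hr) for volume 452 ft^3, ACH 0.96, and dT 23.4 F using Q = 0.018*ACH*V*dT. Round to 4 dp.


Q = 0.018 * 0.96 * 452 * 23.4 = 182.7671 BTU/hr

182.7671 BTU/hr


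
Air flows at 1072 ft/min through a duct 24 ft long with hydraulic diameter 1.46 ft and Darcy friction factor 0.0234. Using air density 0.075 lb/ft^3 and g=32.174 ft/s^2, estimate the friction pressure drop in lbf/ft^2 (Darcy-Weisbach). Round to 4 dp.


v_fps = 1072/60 = 17.8667 ft/s
dp = 0.0234*(24/1.46)*0.075*17.8667^2/(2*32.174) = 0.1431 lbf/ft^2

0.1431 lbf/ft^2


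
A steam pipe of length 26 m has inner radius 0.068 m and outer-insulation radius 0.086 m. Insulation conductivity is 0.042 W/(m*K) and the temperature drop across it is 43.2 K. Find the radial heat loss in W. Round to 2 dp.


Q = 2*pi*0.042*26*43.2/ln(0.086/0.068) = 1262.16 W

1262.16 W


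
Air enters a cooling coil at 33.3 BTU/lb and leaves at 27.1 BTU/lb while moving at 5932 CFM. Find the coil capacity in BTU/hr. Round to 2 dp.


Q = 4.5 * 5932 * (33.3 - 27.1) = 165502.80 BTU/hr

165502.80 BTU/hr


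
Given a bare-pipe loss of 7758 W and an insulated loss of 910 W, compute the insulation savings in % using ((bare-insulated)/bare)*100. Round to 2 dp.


Savings = ((7758-910)/7758)*100 = 88.27 %

88.27 %


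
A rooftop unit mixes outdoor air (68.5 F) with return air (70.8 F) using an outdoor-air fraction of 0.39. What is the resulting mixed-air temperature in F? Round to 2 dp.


T_mix = 0.39*68.5 + 0.61*70.8 = 69.90 F

69.90 F


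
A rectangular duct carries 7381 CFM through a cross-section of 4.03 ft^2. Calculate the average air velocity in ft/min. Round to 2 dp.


V = 7381 / 4.03 = 1831.51 ft/min

1831.51 ft/min


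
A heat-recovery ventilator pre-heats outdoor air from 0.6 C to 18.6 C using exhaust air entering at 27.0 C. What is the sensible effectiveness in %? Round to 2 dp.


eff = (18.6-0.6)/(27.0-0.6)*100 = 68.18 %

68.18 %


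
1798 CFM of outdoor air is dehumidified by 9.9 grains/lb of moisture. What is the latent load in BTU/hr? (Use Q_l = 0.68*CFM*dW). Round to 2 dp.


Q = 0.68 * 1798 * 9.9 = 12104.14 BTU/hr

12104.14 BTU/hr


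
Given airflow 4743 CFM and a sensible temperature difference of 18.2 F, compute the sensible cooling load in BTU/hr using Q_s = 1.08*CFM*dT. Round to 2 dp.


Q = 1.08 * 4743 * 18.2 = 93228.41 BTU/hr

93228.41 BTU/hr


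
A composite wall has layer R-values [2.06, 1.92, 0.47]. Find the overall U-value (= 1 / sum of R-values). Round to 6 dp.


R_total = 2.06 + 1.92 + 0.47 = 4.45
U = 1/4.45 = 0.224719

0.224719


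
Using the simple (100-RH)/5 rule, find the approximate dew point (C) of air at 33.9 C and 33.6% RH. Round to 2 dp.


Td = 33.9 - (100-33.6)/5 = 20.62 C

20.62 C


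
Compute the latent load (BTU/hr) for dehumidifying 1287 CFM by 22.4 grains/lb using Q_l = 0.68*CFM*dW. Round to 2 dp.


Q = 0.68 * 1287 * 22.4 = 19603.58 BTU/hr

19603.58 BTU/hr


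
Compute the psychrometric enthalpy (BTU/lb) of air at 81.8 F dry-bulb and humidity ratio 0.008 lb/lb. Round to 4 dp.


h = 0.24*81.8 + 0.008*(1061+0.444*81.8) = 28.4106 BTU/lb

28.4106 BTU/lb


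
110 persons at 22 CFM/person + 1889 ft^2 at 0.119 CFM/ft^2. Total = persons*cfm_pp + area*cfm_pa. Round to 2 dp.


Total = 110*22 + 1889*0.119 = 2644.79 CFM

2644.79 CFM


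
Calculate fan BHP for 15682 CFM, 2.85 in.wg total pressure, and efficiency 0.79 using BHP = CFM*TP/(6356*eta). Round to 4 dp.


BHP = 15682 * 2.85 / (6356 * 0.79) = 8.9009 hp

8.9009 hp


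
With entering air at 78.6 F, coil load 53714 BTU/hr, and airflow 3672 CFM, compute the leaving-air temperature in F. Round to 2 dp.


dT = 53714/(1.08*3672) = 13.5444
T_leave = 78.6 - 13.5444 = 65.06 F

65.06 F


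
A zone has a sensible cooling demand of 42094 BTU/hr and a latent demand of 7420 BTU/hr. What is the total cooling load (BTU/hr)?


Qt = 42094 + 7420 = 49514 BTU/hr

49514 BTU/hr


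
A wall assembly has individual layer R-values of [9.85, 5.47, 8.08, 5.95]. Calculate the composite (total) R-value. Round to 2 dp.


R_total = 9.85 + 5.47 + 8.08 + 5.95 = 29.35

29.35


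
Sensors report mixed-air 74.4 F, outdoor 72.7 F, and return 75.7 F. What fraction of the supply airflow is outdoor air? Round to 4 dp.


frac = (74.4 - 75.7) / (72.7 - 75.7) = 0.4333

0.4333


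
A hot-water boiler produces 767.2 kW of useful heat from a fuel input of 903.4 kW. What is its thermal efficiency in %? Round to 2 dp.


eta = (767.2/903.4)*100 = 84.92 %

84.92 %


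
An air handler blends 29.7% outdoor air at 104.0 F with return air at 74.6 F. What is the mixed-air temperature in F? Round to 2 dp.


T_mix = 74.6 + (29.7/100)*(104.0-74.6) = 83.33 F

83.33 F


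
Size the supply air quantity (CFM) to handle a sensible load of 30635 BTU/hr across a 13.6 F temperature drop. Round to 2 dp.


CFM = 30635 / (1.08 * 13.6) = 2085.72

2085.72 CFM


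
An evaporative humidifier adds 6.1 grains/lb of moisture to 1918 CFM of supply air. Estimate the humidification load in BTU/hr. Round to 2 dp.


Q = 0.68 * 1918 * 6.1 = 7955.86 BTU/hr

7955.86 BTU/hr


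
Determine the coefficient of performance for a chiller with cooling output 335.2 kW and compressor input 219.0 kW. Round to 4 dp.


COP = 335.2 / 219.0 = 1.5306

1.5306


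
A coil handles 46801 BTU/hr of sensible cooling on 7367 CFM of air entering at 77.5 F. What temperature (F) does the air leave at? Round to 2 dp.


dT = 46801/(1.08*7367) = 5.8822
T_leave = 77.5 - 5.8822 = 71.62 F

71.62 F


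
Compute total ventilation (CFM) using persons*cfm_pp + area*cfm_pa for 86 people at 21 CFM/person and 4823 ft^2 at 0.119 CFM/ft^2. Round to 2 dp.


Total = 86*21 + 4823*0.119 = 2379.94 CFM

2379.94 CFM


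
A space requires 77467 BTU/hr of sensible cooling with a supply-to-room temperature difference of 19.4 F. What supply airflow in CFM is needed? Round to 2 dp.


CFM = 77467 / (1.08 * 19.4) = 3697.36

3697.36 CFM


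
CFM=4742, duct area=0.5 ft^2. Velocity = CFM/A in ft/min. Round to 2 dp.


V = 4742 / 0.5 = 9484.00 ft/min

9484.00 ft/min


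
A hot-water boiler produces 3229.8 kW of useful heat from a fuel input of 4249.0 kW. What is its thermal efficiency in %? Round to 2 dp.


eta = (3229.8/4249.0)*100 = 76.01 %

76.01 %


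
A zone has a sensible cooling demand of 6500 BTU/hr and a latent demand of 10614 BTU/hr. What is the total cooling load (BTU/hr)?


Qt = 6500 + 10614 = 17114 BTU/hr

17114 BTU/hr


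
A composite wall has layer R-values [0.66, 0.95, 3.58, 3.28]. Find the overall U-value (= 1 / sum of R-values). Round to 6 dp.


R_total = 0.66 + 0.95 + 3.58 + 3.28 = 8.47
U = 1/8.47 = 0.118064

0.118064


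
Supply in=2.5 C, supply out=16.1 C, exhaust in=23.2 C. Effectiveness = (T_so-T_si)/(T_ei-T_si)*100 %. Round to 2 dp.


eff = (16.1-2.5)/(23.2-2.5)*100 = 65.70 %

65.70 %


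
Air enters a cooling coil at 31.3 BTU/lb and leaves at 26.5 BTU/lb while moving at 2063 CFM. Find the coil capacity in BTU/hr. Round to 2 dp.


Q = 4.5 * 2063 * (31.3 - 26.5) = 44560.80 BTU/hr

44560.80 BTU/hr


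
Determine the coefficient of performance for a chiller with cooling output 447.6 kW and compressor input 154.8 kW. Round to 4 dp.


COP = 447.6 / 154.8 = 2.8915

2.8915


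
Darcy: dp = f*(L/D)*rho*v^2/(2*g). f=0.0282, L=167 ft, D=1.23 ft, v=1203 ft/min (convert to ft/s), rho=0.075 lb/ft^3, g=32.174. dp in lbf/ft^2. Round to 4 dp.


v_fps = 1203/60 = 20.05 ft/s
dp = 0.0282*(167/1.23)*0.075*20.05^2/(2*32.174) = 1.7940 lbf/ft^2

1.7940 lbf/ft^2


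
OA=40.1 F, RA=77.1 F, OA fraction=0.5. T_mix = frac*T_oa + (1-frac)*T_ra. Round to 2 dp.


T_mix = 0.5*40.1 + 0.5*77.1 = 58.60 F

58.60 F


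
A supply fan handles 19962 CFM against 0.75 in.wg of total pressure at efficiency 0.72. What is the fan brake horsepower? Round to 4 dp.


BHP = 19962 * 0.75 / (6356 * 0.72) = 3.2715 hp

3.2715 hp


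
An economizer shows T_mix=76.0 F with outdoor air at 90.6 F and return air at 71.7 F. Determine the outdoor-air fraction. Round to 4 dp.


frac = (76.0 - 71.7) / (90.6 - 71.7) = 0.2275

0.2275


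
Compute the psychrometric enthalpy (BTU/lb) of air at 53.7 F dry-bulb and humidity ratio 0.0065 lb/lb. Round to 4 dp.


h = 0.24*53.7 + 0.0065*(1061+0.444*53.7) = 19.9395 BTU/lb

19.9395 BTU/lb


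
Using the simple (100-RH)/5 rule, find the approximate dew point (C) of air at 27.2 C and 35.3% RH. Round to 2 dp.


Td = 27.2 - (100-35.3)/5 = 14.26 C

14.26 C


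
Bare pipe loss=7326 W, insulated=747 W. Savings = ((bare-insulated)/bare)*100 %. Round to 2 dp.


Savings = ((7326-747)/7326)*100 = 89.80 %

89.80 %


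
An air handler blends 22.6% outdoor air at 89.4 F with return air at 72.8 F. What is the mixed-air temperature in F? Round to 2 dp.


T_mix = 72.8 + (22.6/100)*(89.4-72.8) = 76.55 F

76.55 F


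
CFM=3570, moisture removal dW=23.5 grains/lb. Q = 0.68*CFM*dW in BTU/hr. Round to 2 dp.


Q = 0.68 * 3570 * 23.5 = 57048.60 BTU/hr

57048.60 BTU/hr


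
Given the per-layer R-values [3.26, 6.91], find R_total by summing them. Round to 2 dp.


R_total = 3.26 + 6.91 = 10.17

10.17


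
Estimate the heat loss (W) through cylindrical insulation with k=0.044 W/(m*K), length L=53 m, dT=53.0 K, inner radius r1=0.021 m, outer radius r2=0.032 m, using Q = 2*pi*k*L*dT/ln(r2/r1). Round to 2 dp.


Q = 2*pi*0.044*53*53.0/ln(0.032/0.021) = 1843.67 W

1843.67 W


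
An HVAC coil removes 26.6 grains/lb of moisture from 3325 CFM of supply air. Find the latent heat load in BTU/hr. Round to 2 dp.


Q = 0.68 * 3325 * 26.6 = 60142.60 BTU/hr

60142.60 BTU/hr


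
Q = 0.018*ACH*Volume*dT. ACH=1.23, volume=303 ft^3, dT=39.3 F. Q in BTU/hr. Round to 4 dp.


Q = 0.018 * 1.23 * 303 * 39.3 = 263.6409 BTU/hr

263.6409 BTU/hr


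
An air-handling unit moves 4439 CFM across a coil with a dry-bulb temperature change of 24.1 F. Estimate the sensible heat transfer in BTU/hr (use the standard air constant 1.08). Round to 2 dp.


Q = 1.08 * 4439 * 24.1 = 115538.29 BTU/hr

115538.29 BTU/hr


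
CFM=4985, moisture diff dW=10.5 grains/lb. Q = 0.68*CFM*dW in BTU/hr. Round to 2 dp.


Q = 0.68 * 4985 * 10.5 = 35592.90 BTU/hr

35592.90 BTU/hr


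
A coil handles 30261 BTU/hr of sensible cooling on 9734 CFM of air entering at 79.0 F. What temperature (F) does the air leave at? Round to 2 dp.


dT = 30261/(1.08*9734) = 2.8785
T_leave = 79.0 - 2.8785 = 76.12 F

76.12 F


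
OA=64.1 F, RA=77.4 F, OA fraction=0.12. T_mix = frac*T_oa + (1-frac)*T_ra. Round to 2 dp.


T_mix = 0.12*64.1 + 0.88*77.4 = 75.80 F

75.80 F


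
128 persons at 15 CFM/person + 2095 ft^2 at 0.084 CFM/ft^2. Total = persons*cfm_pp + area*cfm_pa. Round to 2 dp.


Total = 128*15 + 2095*0.084 = 2095.98 CFM

2095.98 CFM


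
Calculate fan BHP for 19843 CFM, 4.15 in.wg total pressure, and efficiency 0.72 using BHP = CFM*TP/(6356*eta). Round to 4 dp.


BHP = 19843 * 4.15 / (6356 * 0.72) = 17.9945 hp

17.9945 hp


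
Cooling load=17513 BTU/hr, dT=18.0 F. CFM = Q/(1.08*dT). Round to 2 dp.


CFM = 17513 / (1.08 * 18.0) = 900.87

900.87 CFM


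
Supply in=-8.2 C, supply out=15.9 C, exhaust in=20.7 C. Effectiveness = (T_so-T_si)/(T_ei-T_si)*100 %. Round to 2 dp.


eff = (15.9-(-8.2))/(20.7-(-8.2))*100 = 83.39 %

83.39 %


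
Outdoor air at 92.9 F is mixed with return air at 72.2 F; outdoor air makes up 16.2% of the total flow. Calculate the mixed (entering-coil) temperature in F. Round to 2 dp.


T_mix = 72.2 + (16.2/100)*(92.9-72.2) = 75.55 F

75.55 F


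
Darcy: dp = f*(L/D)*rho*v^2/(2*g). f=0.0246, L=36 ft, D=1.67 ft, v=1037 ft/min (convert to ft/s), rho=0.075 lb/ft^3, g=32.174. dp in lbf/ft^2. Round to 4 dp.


v_fps = 1037/60 = 17.2833 ft/s
dp = 0.0246*(36/1.67)*0.075*17.2833^2/(2*32.174) = 0.1846 lbf/ft^2

0.1846 lbf/ft^2


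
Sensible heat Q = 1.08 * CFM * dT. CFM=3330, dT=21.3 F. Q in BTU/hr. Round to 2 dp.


Q = 1.08 * 3330 * 21.3 = 76603.32 BTU/hr

76603.32 BTU/hr


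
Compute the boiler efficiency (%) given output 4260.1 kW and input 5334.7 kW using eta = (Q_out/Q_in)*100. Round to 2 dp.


eta = (4260.1/5334.7)*100 = 79.86 %

79.86 %


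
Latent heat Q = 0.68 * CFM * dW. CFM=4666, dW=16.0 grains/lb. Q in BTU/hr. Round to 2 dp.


Q = 0.68 * 4666 * 16.0 = 50766.08 BTU/hr

50766.08 BTU/hr


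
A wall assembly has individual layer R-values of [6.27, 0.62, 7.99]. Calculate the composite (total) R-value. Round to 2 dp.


R_total = 6.27 + 0.62 + 7.99 = 14.88

14.88


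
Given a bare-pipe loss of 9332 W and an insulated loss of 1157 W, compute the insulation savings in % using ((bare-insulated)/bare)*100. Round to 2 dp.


Savings = ((9332-1157)/9332)*100 = 87.60 %

87.60 %


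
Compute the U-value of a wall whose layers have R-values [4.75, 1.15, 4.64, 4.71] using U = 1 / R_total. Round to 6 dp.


R_total = 4.75 + 1.15 + 4.64 + 4.71 = 15.25
U = 1/15.25 = 0.065574

0.065574


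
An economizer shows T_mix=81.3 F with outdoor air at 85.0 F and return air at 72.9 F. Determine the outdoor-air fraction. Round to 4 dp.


frac = (81.3 - 72.9) / (85.0 - 72.9) = 0.6942

0.6942


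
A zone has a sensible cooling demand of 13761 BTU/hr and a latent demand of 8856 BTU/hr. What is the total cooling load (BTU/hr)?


Qt = 13761 + 8856 = 22617 BTU/hr

22617 BTU/hr


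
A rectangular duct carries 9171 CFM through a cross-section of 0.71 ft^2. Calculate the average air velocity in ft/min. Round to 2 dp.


V = 9171 / 0.71 = 12916.90 ft/min

12916.90 ft/min


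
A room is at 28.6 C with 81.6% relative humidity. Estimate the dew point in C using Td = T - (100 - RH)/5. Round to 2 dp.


Td = 28.6 - (100-81.6)/5 = 24.92 C

24.92 C


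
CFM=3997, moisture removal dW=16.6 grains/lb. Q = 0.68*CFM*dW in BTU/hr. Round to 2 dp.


Q = 0.68 * 3997 * 16.6 = 45118.14 BTU/hr

45118.14 BTU/hr


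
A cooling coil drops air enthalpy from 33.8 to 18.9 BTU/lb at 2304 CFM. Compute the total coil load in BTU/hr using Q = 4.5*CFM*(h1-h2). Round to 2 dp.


Q = 4.5 * 2304 * (33.8 - 18.9) = 154483.20 BTU/hr

154483.20 BTU/hr


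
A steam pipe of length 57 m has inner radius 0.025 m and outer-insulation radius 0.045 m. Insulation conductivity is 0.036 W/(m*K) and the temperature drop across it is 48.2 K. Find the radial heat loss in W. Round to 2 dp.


Q = 2*pi*0.036*57*48.2/ln(0.045/0.025) = 1057.27 W

1057.27 W


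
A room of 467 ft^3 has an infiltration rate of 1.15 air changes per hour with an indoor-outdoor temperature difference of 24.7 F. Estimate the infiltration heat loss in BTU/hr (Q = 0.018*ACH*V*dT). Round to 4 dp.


Q = 0.018 * 1.15 * 467 * 24.7 = 238.7724 BTU/hr

238.7724 BTU/hr


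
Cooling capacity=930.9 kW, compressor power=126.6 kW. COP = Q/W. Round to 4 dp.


COP = 930.9 / 126.6 = 7.3531

7.3531


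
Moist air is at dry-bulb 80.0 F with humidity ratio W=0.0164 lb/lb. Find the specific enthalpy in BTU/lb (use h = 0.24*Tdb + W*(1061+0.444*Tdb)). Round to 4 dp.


h = 0.24*80.0 + 0.0164*(1061+0.444*80.0) = 37.1829 BTU/lb

37.1829 BTU/lb


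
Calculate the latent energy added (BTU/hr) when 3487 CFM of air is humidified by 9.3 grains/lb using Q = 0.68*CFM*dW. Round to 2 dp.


Q = 0.68 * 3487 * 9.3 = 22051.79 BTU/hr

22051.79 BTU/hr


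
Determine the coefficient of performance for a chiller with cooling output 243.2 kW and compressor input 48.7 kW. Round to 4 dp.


COP = 243.2 / 48.7 = 4.9938

4.9938


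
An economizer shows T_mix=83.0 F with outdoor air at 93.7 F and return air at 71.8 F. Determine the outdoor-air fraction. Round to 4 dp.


frac = (83.0 - 71.8) / (93.7 - 71.8) = 0.5114

0.5114


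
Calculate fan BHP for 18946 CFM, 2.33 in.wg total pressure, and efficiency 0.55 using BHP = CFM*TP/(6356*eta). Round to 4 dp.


BHP = 18946 * 2.33 / (6356 * 0.55) = 12.6278 hp

12.6278 hp


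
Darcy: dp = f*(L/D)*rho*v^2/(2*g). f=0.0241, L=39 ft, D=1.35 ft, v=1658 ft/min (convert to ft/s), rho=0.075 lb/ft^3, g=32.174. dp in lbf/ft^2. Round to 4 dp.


v_fps = 1658/60 = 27.6333 ft/s
dp = 0.0241*(39/1.35)*0.075*27.6333^2/(2*32.174) = 0.6196 lbf/ft^2

0.6196 lbf/ft^2


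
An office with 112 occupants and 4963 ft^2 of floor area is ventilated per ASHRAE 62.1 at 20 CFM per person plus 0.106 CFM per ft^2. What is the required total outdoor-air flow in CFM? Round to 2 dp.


Total = 112*20 + 4963*0.106 = 2766.08 CFM

2766.08 CFM


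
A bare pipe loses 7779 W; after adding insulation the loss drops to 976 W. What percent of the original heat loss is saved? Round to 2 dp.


Savings = ((7779-976)/7779)*100 = 87.45 %

87.45 %


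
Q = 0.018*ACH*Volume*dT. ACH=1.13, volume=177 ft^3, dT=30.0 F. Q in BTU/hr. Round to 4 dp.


Q = 0.018 * 1.13 * 177 * 30.0 = 108.0054 BTU/hr

108.0054 BTU/hr


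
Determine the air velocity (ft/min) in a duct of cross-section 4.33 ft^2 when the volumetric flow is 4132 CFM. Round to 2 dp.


V = 4132 / 4.33 = 954.27 ft/min

954.27 ft/min


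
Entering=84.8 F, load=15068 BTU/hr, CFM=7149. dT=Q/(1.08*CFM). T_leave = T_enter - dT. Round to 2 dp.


dT = 15068/(1.08*7149) = 1.9516
T_leave = 84.8 - 1.9516 = 82.85 F

82.85 F


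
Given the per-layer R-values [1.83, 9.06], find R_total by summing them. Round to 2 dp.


R_total = 1.83 + 9.06 = 10.89

10.89


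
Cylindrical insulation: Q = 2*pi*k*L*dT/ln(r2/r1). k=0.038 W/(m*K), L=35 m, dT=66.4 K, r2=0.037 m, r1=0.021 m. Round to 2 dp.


Q = 2*pi*0.038*35*66.4/ln(0.037/0.021) = 979.67 W

979.67 W


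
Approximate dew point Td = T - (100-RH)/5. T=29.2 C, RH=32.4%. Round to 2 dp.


Td = 29.2 - (100-32.4)/5 = 15.68 C

15.68 C


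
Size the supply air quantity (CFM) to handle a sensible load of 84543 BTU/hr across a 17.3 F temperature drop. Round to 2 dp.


CFM = 84543 / (1.08 * 17.3) = 4524.89

4524.89 CFM


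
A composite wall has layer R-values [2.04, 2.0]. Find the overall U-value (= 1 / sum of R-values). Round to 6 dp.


R_total = 2.04 + 2.0 = 4.04
U = 1/4.04 = 0.247525

0.247525


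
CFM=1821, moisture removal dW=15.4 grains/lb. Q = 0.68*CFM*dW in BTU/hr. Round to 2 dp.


Q = 0.68 * 1821 * 15.4 = 19069.51 BTU/hr

19069.51 BTU/hr


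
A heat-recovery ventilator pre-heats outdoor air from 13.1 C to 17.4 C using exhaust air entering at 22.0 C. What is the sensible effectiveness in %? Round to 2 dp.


eff = (17.4-13.1)/(22.0-13.1)*100 = 48.31 %

48.31 %


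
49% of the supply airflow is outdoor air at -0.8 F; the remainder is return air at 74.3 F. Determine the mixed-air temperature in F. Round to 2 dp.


T_mix = 0.49*(-0.8) + 0.51*74.3 = 37.50 F

37.50 F


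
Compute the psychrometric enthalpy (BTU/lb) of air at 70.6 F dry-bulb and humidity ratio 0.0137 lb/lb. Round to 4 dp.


h = 0.24*70.6 + 0.0137*(1061+0.444*70.6) = 31.9091 BTU/lb

31.9091 BTU/lb


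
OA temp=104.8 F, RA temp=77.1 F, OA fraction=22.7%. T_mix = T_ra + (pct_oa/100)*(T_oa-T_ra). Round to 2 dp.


T_mix = 77.1 + (22.7/100)*(104.8-77.1) = 83.39 F

83.39 F


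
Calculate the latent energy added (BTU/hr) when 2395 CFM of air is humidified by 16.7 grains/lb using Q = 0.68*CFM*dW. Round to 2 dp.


Q = 0.68 * 2395 * 16.7 = 27197.62 BTU/hr

27197.62 BTU/hr


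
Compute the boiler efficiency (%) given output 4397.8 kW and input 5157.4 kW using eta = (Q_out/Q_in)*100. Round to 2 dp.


eta = (4397.8/5157.4)*100 = 85.27 %

85.27 %


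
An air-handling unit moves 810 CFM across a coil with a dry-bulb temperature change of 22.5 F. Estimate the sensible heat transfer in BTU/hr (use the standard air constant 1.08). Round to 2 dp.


Q = 1.08 * 810 * 22.5 = 19683.00 BTU/hr

19683.00 BTU/hr


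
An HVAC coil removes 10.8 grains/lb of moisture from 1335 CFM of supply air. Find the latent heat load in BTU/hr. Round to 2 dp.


Q = 0.68 * 1335 * 10.8 = 9804.24 BTU/hr

9804.24 BTU/hr


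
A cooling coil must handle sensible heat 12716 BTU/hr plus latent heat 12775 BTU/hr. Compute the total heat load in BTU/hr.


Qt = 12716 + 12775 = 25491 BTU/hr

25491 BTU/hr
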